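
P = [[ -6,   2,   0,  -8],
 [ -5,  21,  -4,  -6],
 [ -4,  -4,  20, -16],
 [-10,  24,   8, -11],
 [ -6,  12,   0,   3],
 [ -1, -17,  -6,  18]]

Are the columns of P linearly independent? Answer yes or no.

Row reduce P to echelon form.
R2 ← R2 − (5/6)·R1: [0, 58/3, -4, 2/3]
R3 ← R3 − (2/3)·R1: [0, -16/3, 20, -32/3]
R4 ← R4 − (5/3)·R1: [0, 62/3, 8, 7/3]
R5 ← R5 − R1: [0, 10, 0, 11]
R6 ← R6 − (1/6)·R1: [0, -52/3, -6, 58/3]
R3 ← R3 + (8/29)·R2: [0, 0, 548/29, -304/29]
R4 ← R4 − (31/29)·R2: [0, 0, 356/29, 47/29]
R5 ← R5 − (15/29)·R2: [0, 0, 60/29, 309/29]
R6 ← R6 + (26/29)·R2: [0, 0, -278/29, 578/29]
R4 ← R4 − (89/137)·R3: [0, 0, 0, 1155/137]
R5 ← R5 − (15/137)·R3: [0, 0, 0, 1617/137]
R6 ← R6 + (139/274)·R3: [0, 0, 0, 2002/137]
R5 ← R5 − (7/5)·R4: [0, 0, 0, 0]
R6 ← R6 − (26/15)·R4: [0, 0, 0, 0]
4 pivots among 4 columns.
Every column is a pivot column, so the columns are linearly independent.

yes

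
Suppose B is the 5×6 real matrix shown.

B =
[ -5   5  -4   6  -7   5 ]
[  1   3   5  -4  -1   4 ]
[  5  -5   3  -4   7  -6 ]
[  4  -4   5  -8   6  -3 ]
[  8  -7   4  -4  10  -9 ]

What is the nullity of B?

2

Row reduce to echelon form.
R2 ← R2 + (1/5)·R1: [0, 4, 21/5, -14/5, -12/5, 5]
R3 ← R3 + R1: [0, 0, -1, 2, 0, -1]
R4 ← R4 + (4/5)·R1: [0, 0, 9/5, -16/5, 2/5, 1]
R5 ← R5 + (8/5)·R1: [0, 1, -12/5, 28/5, -6/5, -1]
R5 ← R5 − (1/4)·R2: [0, 0, -69/20, 63/10, -3/5, -9/4]
R4 ← R4 + (9/5)·R3: [0, 0, 0, 2/5, 2/5, -4/5]
R5 ← R5 − (69/20)·R3: [0, 0, 0, -3/5, -3/5, 6/5]
R5 ← R5 + (3/2)·R4: [0, 0, 0, 0, 0, 0]
4 nonzero rows, so rank(B) = 4.
B has 6 columns; by rank–nullity, nullity = 6 − 4 = 2.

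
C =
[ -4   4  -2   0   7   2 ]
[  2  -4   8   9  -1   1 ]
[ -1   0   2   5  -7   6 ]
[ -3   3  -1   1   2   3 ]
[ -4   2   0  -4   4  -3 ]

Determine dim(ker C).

Row reduce to echelon form.
R2 ← R2 + (1/2)·R1: [0, -2, 7, 9, 5/2, 2]
R3 ← R3 − (1/4)·R1: [0, -1, 5/2, 5, -35/4, 11/2]
R4 ← R4 − (3/4)·R1: [0, 0, 1/2, 1, -13/4, 3/2]
R5 ← R5 − R1: [0, -2, 2, -4, -3, -5]
R3 ← R3 − (1/2)·R2: [0, 0, -1, 1/2, -10, 9/2]
R5 ← R5 − R2: [0, 0, -5, -13, -11/2, -7]
R4 ← R4 + (1/2)·R3: [0, 0, 0, 5/4, -33/4, 15/4]
R5 ← R5 − (5)·R3: [0, 0, 0, -31/2, 89/2, -59/2]
R5 ← R5 + (62/5)·R4: [0, 0, 0, 0, -289/5, 17]
5 nonzero rows, so rank(C) = 5.
C has 6 columns; by rank–nullity, nullity = 6 − 5 = 1.

1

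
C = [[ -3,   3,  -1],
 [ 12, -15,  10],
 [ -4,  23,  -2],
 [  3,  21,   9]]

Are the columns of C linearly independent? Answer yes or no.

yes

Row reduce C to echelon form.
R2 ← R2 + (4)·R1: [0, -3, 6]
R3 ← R3 − (4/3)·R1: [0, 19, -2/3]
R4 ← R4 + R1: [0, 24, 8]
R3 ← R3 + (19/3)·R2: [0, 0, 112/3]
R4 ← R4 + (8)·R2: [0, 0, 56]
R4 ← R4 − (3/2)·R3: [0, 0, 0]
3 pivots among 3 columns.
Every column is a pivot column, so the columns are linearly independent.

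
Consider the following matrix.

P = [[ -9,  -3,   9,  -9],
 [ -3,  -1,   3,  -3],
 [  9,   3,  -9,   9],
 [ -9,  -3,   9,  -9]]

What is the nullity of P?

Row reduce to echelon form.
R2 ← R2 − (1/3)·R1: [0, 0, 0, 0]
R3 ← R3 + R1: [0, 0, 0, 0]
R4 ← R4 − R1: [0, 0, 0, 0]
1 nonzero row, so rank(P) = 1.
P has 4 columns; by rank–nullity, nullity = 4 − 1 = 3.

3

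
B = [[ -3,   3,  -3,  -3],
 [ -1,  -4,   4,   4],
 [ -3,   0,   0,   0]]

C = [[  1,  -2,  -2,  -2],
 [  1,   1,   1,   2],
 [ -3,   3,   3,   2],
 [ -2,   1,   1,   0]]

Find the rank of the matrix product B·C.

2

First compute BC:
[[ 15,  -3,  -3,   6],
 [-25,  14,  14,   2],
 [ -3,   6,   6,   6]]
Now row reduce the product.
R2 ← R2 + (5/3)·R1: [0, 9, 9, 12]
R3 ← R3 + (1/5)·R1: [0, 27/5, 27/5, 36/5]
R3 ← R3 − (3/5)·R2: [0, 0, 0, 0]
2 nonzero rows, so rank(BC) = 2.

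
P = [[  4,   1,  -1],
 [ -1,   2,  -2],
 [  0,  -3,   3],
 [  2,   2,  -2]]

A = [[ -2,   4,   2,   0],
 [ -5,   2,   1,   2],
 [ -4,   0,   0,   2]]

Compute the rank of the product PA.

1

First compute PA:
[[ -9,  18,   9,   0],
 [  0,   0,   0,   0],
 [  3,  -6,  -3,   0],
 [ -6,  12,   6,   0]]
Now row reduce the product.
R3 ← R3 + (1/3)·R1: [0, 0, 0, 0]
R4 ← R4 − (2/3)·R1: [0, 0, 0, 0]
1 nonzero row, so rank(PA) = 1.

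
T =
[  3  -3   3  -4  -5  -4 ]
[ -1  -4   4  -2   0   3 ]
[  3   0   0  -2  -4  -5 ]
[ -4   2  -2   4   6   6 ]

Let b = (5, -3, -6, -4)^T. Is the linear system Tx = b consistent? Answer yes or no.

no

Row reduce the augmented matrix [T | b].
R2 ← R2 + (1/3)·R1: [0, -5, 5, -10/3, -5/3, 5/3, -4/3]
R3 ← R3 − R1: [0, 3, -3, 2, 1, -1, -11]
R4 ← R4 + (4/3)·R1: [0, -2, 2, -4/3, -2/3, 2/3, 8/3]
R3 ← R3 + (3/5)·R2: [0, 0, 0, 0, 0, 0, -59/5]
R4 ← R4 − (2/5)·R2: [0, 0, 0, 0, 0, 0, 16/5]
R4 ← R4 + (16/59)·R3: [0, 0, 0, 0, 0, 0, 0]
The echelon form has 3 nonzero rows; the last pivot sits in the augmented column, so rank(T) = 2 but rank([T|b]) = 3.
Since the ranks differ, the system is inconsistent.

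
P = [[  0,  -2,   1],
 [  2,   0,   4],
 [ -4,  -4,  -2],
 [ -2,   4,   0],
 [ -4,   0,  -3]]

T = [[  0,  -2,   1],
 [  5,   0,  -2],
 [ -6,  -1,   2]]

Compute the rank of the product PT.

First compute PT:
[[-16,  -1,   6],
 [-24,  -8,  10],
 [ -8,  10,   0],
 [ 20,   4, -10],
 [ 18,  11, -10]]
Now row reduce the product.
R2 ← R2 − (3/2)·R1: [0, -13/2, 1]
R3 ← R3 − (1/2)·R1: [0, 21/2, -3]
R4 ← R4 + (5/4)·R1: [0, 11/4, -5/2]
R5 ← R5 + (9/8)·R1: [0, 79/8, -13/4]
R3 ← R3 + (21/13)·R2: [0, 0, -18/13]
R4 ← R4 + (11/26)·R2: [0, 0, -27/13]
R5 ← R5 + (79/52)·R2: [0, 0, -45/26]
R4 ← R4 − (3/2)·R3: [0, 0, 0]
R5 ← R5 − (5/4)·R3: [0, 0, 0]
3 nonzero rows, so rank(PT) = 3.

3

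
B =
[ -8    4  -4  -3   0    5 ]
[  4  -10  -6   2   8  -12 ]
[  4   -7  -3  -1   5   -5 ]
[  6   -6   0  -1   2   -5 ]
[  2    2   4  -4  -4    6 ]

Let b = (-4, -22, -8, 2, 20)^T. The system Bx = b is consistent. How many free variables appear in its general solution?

Row reduce the augmented matrix [B | b].
R2 ← R2 + (1/2)·R1: [0, -8, -8, 1/2, 8, -19/2, -24]
R3 ← R3 + (1/2)·R1: [0, -5, -5, -5/2, 5, -5/2, -10]
R4 ← R4 + (3/4)·R1: [0, -3, -3, -13/4, 2, -5/4, -1]
R5 ← R5 + (1/4)·R1: [0, 3, 3, -19/4, -4, 29/4, 19]
R3 ← R3 − (5/8)·R2: [0, 0, 0, -45/16, 0, 55/16, 5]
R4 ← R4 − (3/8)·R2: [0, 0, 0, -55/16, -1, 37/16, 8]
R5 ← R5 + (3/8)·R2: [0, 0, 0, -73/16, -1, 59/16, 10]
R4 ← R4 − (11/9)·R3: [0, 0, 0, 0, -1, -17/9, 17/9]
R5 ← R5 − (73/45)·R3: [0, 0, 0, 0, -1, -17/9, 17/9]
R5 ← R5 − R4: [0, 0, 0, 0, 0, 0, 0]
The echelon form has 4 nonzero rows, and every pivot lies in the first 6 columns, so rank(B) = rank([B|b]) = 4.
The system is consistent.
Free variables = (unknowns) − (rank) = 6 − 4 = 2.

2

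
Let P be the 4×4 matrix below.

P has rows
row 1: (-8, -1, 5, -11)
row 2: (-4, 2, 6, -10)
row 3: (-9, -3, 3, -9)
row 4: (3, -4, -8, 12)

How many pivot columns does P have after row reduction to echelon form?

2

Row reduce to echelon form.
R2 ← R2 − (1/2)·R1: [0, 5/2, 7/2, -9/2]
R3 ← R3 − (9/8)·R1: [0, -15/8, -21/8, 27/8]
R4 ← R4 + (3/8)·R1: [0, -35/8, -49/8, 63/8]
R3 ← R3 + (3/4)·R2: [0, 0, 0, 0]
R4 ← R4 + (7/4)·R2: [0, 0, 0, 0]
Echelon form has 2 nonzero rows, so rank(P) = 2.
Each nonzero row contributes one pivot column: 2 pivot columns.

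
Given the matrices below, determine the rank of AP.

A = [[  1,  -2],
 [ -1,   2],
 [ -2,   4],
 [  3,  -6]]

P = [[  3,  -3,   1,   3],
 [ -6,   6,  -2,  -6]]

1

First compute AP:
[[ 15, -15,   5,  15],
 [-15,  15,  -5, -15],
 [-30,  30, -10, -30],
 [ 45, -45,  15,  45]]
Now row reduce the product.
R2 ← R2 + R1: [0, 0, 0, 0]
R3 ← R3 + (2)·R1: [0, 0, 0, 0]
R4 ← R4 − (3)·R1: [0, 0, 0, 0]
1 nonzero row, so rank(AP) = 1.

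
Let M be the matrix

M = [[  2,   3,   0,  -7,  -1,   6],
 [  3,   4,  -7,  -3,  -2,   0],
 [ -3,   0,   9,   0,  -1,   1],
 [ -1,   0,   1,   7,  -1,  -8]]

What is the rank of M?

Row reduce to echelon form.
R2 ← R2 − (3/2)·R1: [0, -1/2, -7, 15/2, -1/2, -9]
R3 ← R3 + (3/2)·R1: [0, 9/2, 9, -21/2, -5/2, 10]
R4 ← R4 + (1/2)·R1: [0, 3/2, 1, 7/2, -3/2, -5]
R3 ← R3 + (9)·R2: [0, 0, -54, 57, -7, -71]
R4 ← R4 + (3)·R2: [0, 0, -20, 26, -3, -32]
R4 ← R4 − (10/27)·R3: [0, 0, 0, 44/9, -11/27, -154/27]
Echelon form has 4 nonzero rows, so rank(M) = 4.

4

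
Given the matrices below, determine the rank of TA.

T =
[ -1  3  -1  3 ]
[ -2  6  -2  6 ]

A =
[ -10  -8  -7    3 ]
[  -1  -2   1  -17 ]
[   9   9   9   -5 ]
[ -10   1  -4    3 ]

First compute TA:
[[-32,  -4, -11, -40],
 [-64,  -8, -22, -80]]
Now row reduce the product.
R2 ← R2 − (2)·R1: [0, 0, 0, 0]
1 nonzero row, so rank(TA) = 1.

1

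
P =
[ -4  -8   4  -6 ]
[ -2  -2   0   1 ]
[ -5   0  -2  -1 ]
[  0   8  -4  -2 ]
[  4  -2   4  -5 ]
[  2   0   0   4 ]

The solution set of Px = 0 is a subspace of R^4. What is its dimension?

Row reduce to echelon form.
R2 ← R2 − (1/2)·R1: [0, 2, -2, 4]
R3 ← R3 − (5/4)·R1: [0, 10, -7, 13/2]
R5 ← R5 + R1: [0, -10, 8, -11]
R6 ← R6 + (1/2)·R1: [0, -4, 2, 1]
R3 ← R3 − (5)·R2: [0, 0, 3, -27/2]
R4 ← R4 − (4)·R2: [0, 0, 4, -18]
R5 ← R5 + (5)·R2: [0, 0, -2, 9]
R6 ← R6 + (2)·R2: [0, 0, -2, 9]
R4 ← R4 − (4/3)·R3: [0, 0, 0, 0]
R5 ← R5 + (2/3)·R3: [0, 0, 0, 0]
R6 ← R6 + (2/3)·R3: [0, 0, 0, 0]
3 nonzero rows, so rank(P) = 3.
P has 4 columns; by rank–nullity, nullity = 4 − 3 = 1.

1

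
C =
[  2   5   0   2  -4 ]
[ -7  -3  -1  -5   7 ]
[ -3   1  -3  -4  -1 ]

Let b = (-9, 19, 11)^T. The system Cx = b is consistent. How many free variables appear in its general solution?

Row reduce the augmented matrix [C | b].
R2 ← R2 + (7/2)·R1: [0, 29/2, -1, 2, -7, -25/2]
R3 ← R3 + (3/2)·R1: [0, 17/2, -3, -1, -7, -5/2]
R3 ← R3 − (17/29)·R2: [0, 0, -70/29, -63/29, -84/29, 140/29]
The echelon form has 3 nonzero rows, and every pivot lies in the first 5 columns, so rank(C) = rank([C|b]) = 3.
The system is consistent.
Free variables = (unknowns) − (rank) = 5 − 3 = 2.

2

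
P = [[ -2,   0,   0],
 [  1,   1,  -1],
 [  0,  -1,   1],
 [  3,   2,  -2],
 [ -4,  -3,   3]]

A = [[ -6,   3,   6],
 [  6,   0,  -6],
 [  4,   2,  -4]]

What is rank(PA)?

2

First compute PA:
[[ 12,  -6, -12],
 [ -4,   1,   4],
 [ -2,   2,   2],
 [-14,   5,  14],
 [ 18,  -6, -18]]
Now row reduce the product.
R2 ← R2 + (1/3)·R1: [0, -1, 0]
R3 ← R3 + (1/6)·R1: [0, 1, 0]
R4 ← R4 + (7/6)·R1: [0, -2, 0]
R5 ← R5 − (3/2)·R1: [0, 3, 0]
R3 ← R3 + R2: [0, 0, 0]
R4 ← R4 − (2)·R2: [0, 0, 0]
R5 ← R5 + (3)·R2: [0, 0, 0]
2 nonzero rows, so rank(PA) = 2.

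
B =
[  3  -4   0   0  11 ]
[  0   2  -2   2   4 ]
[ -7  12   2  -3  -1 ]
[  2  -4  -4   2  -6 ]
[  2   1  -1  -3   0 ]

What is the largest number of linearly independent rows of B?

5

Row reduce to echelon form.
R3 ← R3 + (7/3)·R1: [0, 8/3, 2, -3, 74/3]
R4 ← R4 − (2/3)·R1: [0, -4/3, -4, 2, -40/3]
R5 ← R5 − (2/3)·R1: [0, 11/3, -1, -3, -22/3]
R3 ← R3 − (4/3)·R2: [0, 0, 14/3, -17/3, 58/3]
R4 ← R4 + (2/3)·R2: [0, 0, -16/3, 10/3, -32/3]
R5 ← R5 − (11/6)·R2: [0, 0, 8/3, -20/3, -44/3]
R4 ← R4 + (8/7)·R3: [0, 0, 0, -22/7, 80/7]
R5 ← R5 − (4/7)·R3: [0, 0, 0, -24/7, -180/7]
R5 ← R5 − (12/11)·R4: [0, 0, 0, 0, -420/11]
Echelon form has 5 nonzero rows, so rank(B) = 5.
The rank gives the maximum number of linearly independent rows: 5.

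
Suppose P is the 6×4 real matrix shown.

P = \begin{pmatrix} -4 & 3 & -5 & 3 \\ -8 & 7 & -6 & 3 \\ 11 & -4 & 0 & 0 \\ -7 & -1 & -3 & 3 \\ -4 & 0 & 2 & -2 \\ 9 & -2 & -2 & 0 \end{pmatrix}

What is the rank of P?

4

Row reduce to echelon form.
R2 ← R2 − (2)·R1: [0, 1, 4, -3]
R3 ← R3 + (11/4)·R1: [0, 17/4, -55/4, 33/4]
R4 ← R4 − (7/4)·R1: [0, -25/4, 23/4, -9/4]
R5 ← R5 − R1: [0, -3, 7, -5]
R6 ← R6 + (9/4)·R1: [0, 19/4, -53/4, 27/4]
R3 ← R3 − (17/4)·R2: [0, 0, -123/4, 21]
R4 ← R4 + (25/4)·R2: [0, 0, 123/4, -21]
R5 ← R5 + (3)·R2: [0, 0, 19, -14]
R6 ← R6 − (19/4)·R2: [0, 0, -129/4, 21]
R4 ← R4 + R3: [0, 0, 0, 0]
R5 ← R5 + (76/123)·R3: [0, 0, 0, -42/41]
R6 ← R6 − (43/41)·R3: [0, 0, 0, -42/41]
Swap R4 ↔ R5
R6 ← R6 − R4: [0, 0, 0, 0]
Echelon form has 4 nonzero rows, so rank(P) = 4.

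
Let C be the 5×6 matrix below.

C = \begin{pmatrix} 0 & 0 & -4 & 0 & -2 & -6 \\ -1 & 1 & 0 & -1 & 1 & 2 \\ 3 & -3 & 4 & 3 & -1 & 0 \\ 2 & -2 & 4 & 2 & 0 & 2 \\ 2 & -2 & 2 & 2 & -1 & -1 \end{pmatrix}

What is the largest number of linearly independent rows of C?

Row reduce to echelon form.
Swap R1 ↔ R2
R3 ← R3 + (3)·R1: [0, 0, 4, 0, 2, 6]
R4 ← R4 + (2)·R1: [0, 0, 4, 0, 2, 6]
R5 ← R5 + (2)·R1: [0, 0, 2, 0, 1, 3]
R3 ← R3 + R2: [0, 0, 0, 0, 0, 0]
R4 ← R4 + R2: [0, 0, 0, 0, 0, 0]
R5 ← R5 + (1/2)·R2: [0, 0, 0, 0, 0, 0]
Echelon form has 2 nonzero rows, so rank(C) = 2.
The rank gives the maximum number of linearly independent rows: 2.

2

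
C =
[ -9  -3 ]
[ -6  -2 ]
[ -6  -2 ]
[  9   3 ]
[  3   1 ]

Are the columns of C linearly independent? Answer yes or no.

no

Row reduce C to echelon form.
R2 ← R2 − (2/3)·R1: [0, 0]
R3 ← R3 − (2/3)·R1: [0, 0]
R4 ← R4 + R1: [0, 0]
R5 ← R5 + (1/3)·R1: [0, 0]
1 pivot among 2 columns.
Only 1 < 2 pivot columns, so the columns are linearly dependent.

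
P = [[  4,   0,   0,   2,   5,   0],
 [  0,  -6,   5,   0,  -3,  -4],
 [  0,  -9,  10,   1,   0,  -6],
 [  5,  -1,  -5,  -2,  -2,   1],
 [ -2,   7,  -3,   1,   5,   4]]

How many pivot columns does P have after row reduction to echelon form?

Row reduce to echelon form.
R4 ← R4 − (5/4)·R1: [0, -1, -5, -9/2, -33/4, 1]
R5 ← R5 + (1/2)·R1: [0, 7, -3, 2, 15/2, 4]
R3 ← R3 − (3/2)·R2: [0, 0, 5/2, 1, 9/2, 0]
R4 ← R4 − (1/6)·R2: [0, 0, -35/6, -9/2, -31/4, 5/3]
R5 ← R5 + (7/6)·R2: [0, 0, 17/6, 2, 4, -2/3]
R4 ← R4 + (7/3)·R3: [0, 0, 0, -13/6, 11/4, 5/3]
R5 ← R5 − (17/15)·R3: [0, 0, 0, 13/15, -11/10, -2/3]
R5 ← R5 + (2/5)·R4: [0, 0, 0, 0, 0, 0]
Echelon form has 4 nonzero rows, so rank(P) = 4.
Each nonzero row contributes one pivot column: 4 pivot columns.

4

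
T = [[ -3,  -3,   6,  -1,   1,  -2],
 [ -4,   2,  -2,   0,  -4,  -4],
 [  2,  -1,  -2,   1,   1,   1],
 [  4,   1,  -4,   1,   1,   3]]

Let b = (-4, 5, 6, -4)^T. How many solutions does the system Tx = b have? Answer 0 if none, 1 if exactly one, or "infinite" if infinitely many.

Row reduce the augmented matrix [T | b].
R2 ← R2 − (4/3)·R1: [0, 6, -10, 4/3, -16/3, -4/3, 31/3]
R3 ← R3 + (2/3)·R1: [0, -3, 2, 1/3, 5/3, -1/3, 10/3]
R4 ← R4 + (4/3)·R1: [0, -3, 4, -1/3, 7/3, 1/3, -28/3]
R3 ← R3 + (1/2)·R2: [0, 0, -3, 1, -1, -1, 17/2]
R4 ← R4 + (1/2)·R2: [0, 0, -1, 1/3, -1/3, -1/3, -25/6]
R4 ← R4 − (1/3)·R3: [0, 0, 0, 0, 0, 0, -7]
The echelon form has 4 nonzero rows; the last pivot sits in the augmented column, so rank(T) = 3 but rank([T|b]) = 4.
Since the ranks differ, the system is inconsistent.
It has no solutions.

0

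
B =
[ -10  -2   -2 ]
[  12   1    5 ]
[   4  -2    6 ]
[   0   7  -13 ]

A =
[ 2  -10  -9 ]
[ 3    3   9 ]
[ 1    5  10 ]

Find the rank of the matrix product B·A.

2

First compute BA:
[[-28,  84,  52],
 [ 32, -92, -49],
 [  8, -16,   6],
 [  8, -44, -67]]
Now row reduce the product.
R2 ← R2 + (8/7)·R1: [0, 4, 73/7]
R3 ← R3 + (2/7)·R1: [0, 8, 146/7]
R4 ← R4 + (2/7)·R1: [0, -20, -365/7]
R3 ← R3 − (2)·R2: [0, 0, 0]
R4 ← R4 + (5)·R2: [0, 0, 0]
2 nonzero rows, so rank(BA) = 2.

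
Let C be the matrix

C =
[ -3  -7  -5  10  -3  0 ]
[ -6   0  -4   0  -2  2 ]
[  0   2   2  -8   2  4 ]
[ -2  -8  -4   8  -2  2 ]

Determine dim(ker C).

Row reduce to echelon form.
R2 ← R2 − (2)·R1: [0, 14, 6, -20, 4, 2]
R4 ← R4 − (2/3)·R1: [0, -10/3, -2/3, 4/3, 0, 2]
R3 ← R3 − (1/7)·R2: [0, 0, 8/7, -36/7, 10/7, 26/7]
R4 ← R4 + (5/21)·R2: [0, 0, 16/21, -24/7, 20/21, 52/21]
R4 ← R4 − (2/3)·R3: [0, 0, 0, 0, 0, 0]
3 nonzero rows, so rank(C) = 3.
C has 6 columns; by rank–nullity, nullity = 6 − 3 = 3.

3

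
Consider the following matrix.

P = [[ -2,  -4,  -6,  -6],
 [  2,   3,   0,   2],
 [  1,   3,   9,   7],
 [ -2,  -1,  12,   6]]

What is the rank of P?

2

Row reduce to echelon form.
R2 ← R2 + R1: [0, -1, -6, -4]
R3 ← R3 + (1/2)·R1: [0, 1, 6, 4]
R4 ← R4 − R1: [0, 3, 18, 12]
R3 ← R3 + R2: [0, 0, 0, 0]
R4 ← R4 + (3)·R2: [0, 0, 0, 0]
Echelon form has 2 nonzero rows, so rank(P) = 2.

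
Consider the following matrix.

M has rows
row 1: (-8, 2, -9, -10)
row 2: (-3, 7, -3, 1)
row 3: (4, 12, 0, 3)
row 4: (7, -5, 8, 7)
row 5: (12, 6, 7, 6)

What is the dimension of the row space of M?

3

Row reduce to echelon form.
R2 ← R2 − (3/8)·R1: [0, 25/4, 3/8, 19/4]
R3 ← R3 + (1/2)·R1: [0, 13, -9/2, -2]
R4 ← R4 + (7/8)·R1: [0, -13/4, 1/8, -7/4]
R5 ← R5 + (3/2)·R1: [0, 9, -13/2, -9]
R3 ← R3 − (52/25)·R2: [0, 0, -132/25, -297/25]
R4 ← R4 + (13/25)·R2: [0, 0, 8/25, 18/25]
R5 ← R5 − (36/25)·R2: [0, 0, -176/25, -396/25]
R4 ← R4 + (2/33)·R3: [0, 0, 0, 0]
R5 ← R5 − (4/3)·R3: [0, 0, 0, 0]
Echelon form has 3 nonzero rows, so rank(M) = 3.
The row space has dimension equal to the rank: 3.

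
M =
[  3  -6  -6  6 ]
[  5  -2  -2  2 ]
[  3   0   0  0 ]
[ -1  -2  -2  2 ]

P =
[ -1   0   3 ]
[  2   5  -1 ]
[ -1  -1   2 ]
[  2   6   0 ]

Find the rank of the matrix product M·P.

First compute MP:
[[  3,  12,   3],
 [ -3,   4,  13],
 [ -3,   0,   9],
 [  3,   4,  -5]]
Now row reduce the product.
R2 ← R2 + R1: [0, 16, 16]
R3 ← R3 + R1: [0, 12, 12]
R4 ← R4 − R1: [0, -8, -8]
R3 ← R3 − (3/4)·R2: [0, 0, 0]
R4 ← R4 + (1/2)·R2: [0, 0, 0]
2 nonzero rows, so rank(MP) = 2.

2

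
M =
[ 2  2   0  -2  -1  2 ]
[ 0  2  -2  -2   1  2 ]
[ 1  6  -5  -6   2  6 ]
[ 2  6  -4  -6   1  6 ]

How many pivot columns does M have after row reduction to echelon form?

2

Row reduce to echelon form.
R3 ← R3 − (1/2)·R1: [0, 5, -5, -5, 5/2, 5]
R4 ← R4 − R1: [0, 4, -4, -4, 2, 4]
R3 ← R3 − (5/2)·R2: [0, 0, 0, 0, 0, 0]
R4 ← R4 − (2)·R2: [0, 0, 0, 0, 0, 0]
Echelon form has 2 nonzero rows, so rank(M) = 2.
Each nonzero row contributes one pivot column: 2 pivot columns.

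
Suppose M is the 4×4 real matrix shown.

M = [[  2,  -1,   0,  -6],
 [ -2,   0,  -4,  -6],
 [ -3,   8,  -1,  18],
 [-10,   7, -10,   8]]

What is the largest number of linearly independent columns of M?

Row reduce to echelon form.
R2 ← R2 + R1: [0, -1, -4, -12]
R3 ← R3 + (3/2)·R1: [0, 13/2, -1, 9]
R4 ← R4 + (5)·R1: [0, 2, -10, -22]
R3 ← R3 + (13/2)·R2: [0, 0, -27, -69]
R4 ← R4 + (2)·R2: [0, 0, -18, -46]
R4 ← R4 − (2/3)·R3: [0, 0, 0, 0]
Echelon form has 3 nonzero rows, so rank(M) = 3.
The rank gives the maximum number of linearly independent columns: 3.

3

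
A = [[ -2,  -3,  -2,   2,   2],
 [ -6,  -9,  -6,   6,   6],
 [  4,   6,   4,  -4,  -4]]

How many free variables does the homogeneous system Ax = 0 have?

4

Row reduce to echelon form.
R2 ← R2 − (3)·R1: [0, 0, 0, 0, 0]
R3 ← R3 + (2)·R1: [0, 0, 0, 0, 0]
1 nonzero row, so rank(A) = 1.
A has 5 columns; by rank–nullity, nullity = 5 − 1 = 4.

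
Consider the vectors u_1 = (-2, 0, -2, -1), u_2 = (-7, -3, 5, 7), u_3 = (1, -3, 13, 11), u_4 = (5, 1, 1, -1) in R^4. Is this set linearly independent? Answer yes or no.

no

Form the matrix with these vectors as rows and row reduce.
R2 ← R2 − (7/2)·R1: [0, -3, 12, 21/2]
R3 ← R3 + (1/2)·R1: [0, -3, 12, 21/2]
R4 ← R4 + (5/2)·R1: [0, 1, -4, -7/2]
R3 ← R3 − R2: [0, 0, 0, 0]
R4 ← R4 + (1/3)·R2: [0, 0, 0, 0]
2 nonzero rows, so the 4 vectors span a space of dimension 2.
Since 2 < 4, the vectors are linearly dependent.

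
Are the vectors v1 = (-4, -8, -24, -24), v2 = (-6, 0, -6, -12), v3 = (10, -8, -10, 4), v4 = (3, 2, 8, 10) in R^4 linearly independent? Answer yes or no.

no

Form the matrix with these vectors as rows and row reduce.
R2 ← R2 − (3/2)·R1: [0, 12, 30, 24]
R3 ← R3 + (5/2)·R1: [0, -28, -70, -56]
R4 ← R4 + (3/4)·R1: [0, -4, -10, -8]
R3 ← R3 + (7/3)·R2: [0, 0, 0, 0]
R4 ← R4 + (1/3)·R2: [0, 0, 0, 0]
2 nonzero rows, so the 4 vectors span a space of dimension 2.
Since 2 < 4, the vectors are linearly dependent.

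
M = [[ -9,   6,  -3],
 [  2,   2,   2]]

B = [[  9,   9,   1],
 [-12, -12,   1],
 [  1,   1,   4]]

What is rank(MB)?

First compute MB:
[[-156, -156, -15],
 [ -4,  -4,  12]]
Now row reduce the product.
R2 ← R2 − (1/39)·R1: [0, 0, 161/13]
2 nonzero rows, so rank(MB) = 2.

2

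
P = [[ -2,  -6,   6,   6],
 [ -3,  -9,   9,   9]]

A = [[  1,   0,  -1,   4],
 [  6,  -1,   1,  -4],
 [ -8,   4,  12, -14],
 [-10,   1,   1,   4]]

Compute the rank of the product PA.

1

First compute PA:
[[-146,  36,  74, -44],
 [-219,  54, 111, -66]]
Now row reduce the product.
R2 ← R2 − (3/2)·R1: [0, 0, 0, 0]
1 nonzero row, so rank(PA) = 1.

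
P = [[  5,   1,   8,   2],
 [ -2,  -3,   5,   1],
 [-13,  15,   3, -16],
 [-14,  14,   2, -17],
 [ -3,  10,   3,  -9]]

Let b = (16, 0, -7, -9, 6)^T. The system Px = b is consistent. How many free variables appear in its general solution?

0

Row reduce the augmented matrix [P | b].
R2 ← R2 + (2/5)·R1: [0, -13/5, 41/5, 9/5, 32/5]
R3 ← R3 + (13/5)·R1: [0, 88/5, 119/5, -54/5, 173/5]
R4 ← R4 + (14/5)·R1: [0, 84/5, 122/5, -57/5, 179/5]
R5 ← R5 + (3/5)·R1: [0, 53/5, 39/5, -39/5, 78/5]
R3 ← R3 + (88/13)·R2: [0, 0, 1031/13, 18/13, 1013/13]
R4 ← R4 + (84/13)·R2: [0, 0, 1006/13, 3/13, 1003/13]
R5 ← R5 + (53/13)·R2: [0, 0, 536/13, -6/13, 542/13]
R4 ← R4 − (1006/1031)·R3: [0, 0, 0, -1155/1031, 1155/1031]
R5 ← R5 − (536/1031)·R3: [0, 0, 0, -1218/1031, 1218/1031]
R5 ← R5 − (58/55)·R4: [0, 0, 0, 0, 0]
The echelon form has 4 nonzero rows, and every pivot lies in the first 4 columns, so rank(P) = rank([P|b]) = 4.
The system is consistent.
Free variables = (unknowns) − (rank) = 4 − 4 = 0.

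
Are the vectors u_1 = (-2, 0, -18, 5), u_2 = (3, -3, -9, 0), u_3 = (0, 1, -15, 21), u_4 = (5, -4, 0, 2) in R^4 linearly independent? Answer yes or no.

yes

Form the matrix with these vectors as rows and row reduce.
R2 ← R2 + (3/2)·R1: [0, -3, -36, 15/2]
R4 ← R4 + (5/2)·R1: [0, -4, -45, 29/2]
R3 ← R3 + (1/3)·R2: [0, 0, -27, 47/2]
R4 ← R4 − (4/3)·R2: [0, 0, 3, 9/2]
R4 ← R4 + (1/9)·R3: [0, 0, 0, 64/9]
4 nonzero rows, so the 4 vectors span a space of dimension 4.
Since 4 = 4, the vectors are linearly independent.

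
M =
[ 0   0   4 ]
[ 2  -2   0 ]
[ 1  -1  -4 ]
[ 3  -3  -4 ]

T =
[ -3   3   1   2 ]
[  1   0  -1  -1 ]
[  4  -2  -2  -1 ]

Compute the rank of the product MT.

First compute MT:
[[ 16,  -8,  -8,  -4],
 [ -8,   6,   4,   6],
 [-20,  11,  10,   7],
 [-28,  17,  14,  13]]
Now row reduce the product.
R2 ← R2 + (1/2)·R1: [0, 2, 0, 4]
R3 ← R3 + (5/4)·R1: [0, 1, 0, 2]
R4 ← R4 + (7/4)·R1: [0, 3, 0, 6]
R3 ← R3 − (1/2)·R2: [0, 0, 0, 0]
R4 ← R4 − (3/2)·R2: [0, 0, 0, 0]
2 nonzero rows, so rank(MT) = 2.

2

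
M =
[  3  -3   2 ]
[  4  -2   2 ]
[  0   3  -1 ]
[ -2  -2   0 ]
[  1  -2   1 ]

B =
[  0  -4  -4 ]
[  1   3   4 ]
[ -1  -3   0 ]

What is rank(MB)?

First compute MB:
[[ -5, -27, -24],
 [ -4, -28, -24],
 [  4,  12,  12],
 [ -2,   2,   0],
 [ -3, -13, -12]]
Now row reduce the product.
R2 ← R2 − (4/5)·R1: [0, -32/5, -24/5]
R3 ← R3 + (4/5)·R1: [0, -48/5, -36/5]
R4 ← R4 − (2/5)·R1: [0, 64/5, 48/5]
R5 ← R5 − (3/5)·R1: [0, 16/5, 12/5]
R3 ← R3 − (3/2)·R2: [0, 0, 0]
R4 ← R4 + (2)·R2: [0, 0, 0]
R5 ← R5 + (1/2)·R2: [0, 0, 0]
2 nonzero rows, so rank(MB) = 2.

2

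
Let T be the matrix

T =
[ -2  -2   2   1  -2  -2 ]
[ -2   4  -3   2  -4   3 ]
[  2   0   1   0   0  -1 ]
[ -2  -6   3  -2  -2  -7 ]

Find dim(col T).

Row reduce to echelon form.
R2 ← R2 − R1: [0, 6, -5, 1, -2, 5]
R3 ← R3 + R1: [0, -2, 3, 1, -2, -3]
R4 ← R4 − R1: [0, -4, 1, -3, 0, -5]
R3 ← R3 + (1/3)·R2: [0, 0, 4/3, 4/3, -8/3, -4/3]
R4 ← R4 + (2/3)·R2: [0, 0, -7/3, -7/3, -4/3, -5/3]
R4 ← R4 + (7/4)·R3: [0, 0, 0, 0, -6, -4]
Echelon form has 4 nonzero rows, so rank(T) = 4.
The column space has dimension equal to the rank: 4.

4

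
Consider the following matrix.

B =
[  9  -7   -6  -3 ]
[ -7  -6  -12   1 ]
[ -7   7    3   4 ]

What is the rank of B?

3

Row reduce to echelon form.
R2 ← R2 + (7/9)·R1: [0, -103/9, -50/3, -4/3]
R3 ← R3 + (7/9)·R1: [0, 14/9, -5/3, 5/3]
R3 ← R3 + (14/103)·R2: [0, 0, -405/103, 153/103]
Echelon form has 3 nonzero rows, so rank(B) = 3.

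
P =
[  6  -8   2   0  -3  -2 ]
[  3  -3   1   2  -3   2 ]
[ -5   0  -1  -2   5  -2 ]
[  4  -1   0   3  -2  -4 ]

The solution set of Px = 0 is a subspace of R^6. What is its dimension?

2

Row reduce to echelon form.
R2 ← R2 − (1/2)·R1: [0, 1, 0, 2, -3/2, 3]
R3 ← R3 + (5/6)·R1: [0, -20/3, 2/3, -2, 5/2, -11/3]
R4 ← R4 − (2/3)·R1: [0, 13/3, -4/3, 3, 0, -8/3]
R3 ← R3 + (20/3)·R2: [0, 0, 2/3, 34/3, -15/2, 49/3]
R4 ← R4 − (13/3)·R2: [0, 0, -4/3, -17/3, 13/2, -47/3]
R4 ← R4 + (2)·R3: [0, 0, 0, 17, -17/2, 17]
4 nonzero rows, so rank(P) = 4.
P has 6 columns; by rank–nullity, nullity = 6 − 4 = 2.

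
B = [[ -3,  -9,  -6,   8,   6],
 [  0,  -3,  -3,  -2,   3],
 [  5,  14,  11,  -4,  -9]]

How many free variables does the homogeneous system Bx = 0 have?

2

Row reduce to echelon form.
R3 ← R3 + (5/3)·R1: [0, -1, 1, 28/3, 1]
R3 ← R3 − (1/3)·R2: [0, 0, 2, 10, 0]
3 nonzero rows, so rank(B) = 3.
B has 5 columns; by rank–nullity, nullity = 5 − 3 = 2.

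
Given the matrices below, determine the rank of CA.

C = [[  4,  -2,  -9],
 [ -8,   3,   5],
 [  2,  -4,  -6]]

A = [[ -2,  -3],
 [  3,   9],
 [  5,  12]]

First compute CA:
[[-59, -138],
 [ 50, 111],
 [-46, -114]]
Now row reduce the product.
R2 ← R2 + (50/59)·R1: [0, -351/59]
R3 ← R3 − (46/59)·R1: [0, -378/59]
R3 ← R3 − (14/13)·R2: [0, 0]
2 nonzero rows, so rank(CA) = 2.

2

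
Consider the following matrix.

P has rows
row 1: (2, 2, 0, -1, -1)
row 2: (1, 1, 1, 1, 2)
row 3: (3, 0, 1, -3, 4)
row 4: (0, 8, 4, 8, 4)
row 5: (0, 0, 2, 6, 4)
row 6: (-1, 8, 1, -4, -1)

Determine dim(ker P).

Row reduce to echelon form.
R2 ← R2 − (1/2)·R1: [0, 0, 1, 3/2, 5/2]
R3 ← R3 − (3/2)·R1: [0, -3, 1, -3/2, 11/2]
R6 ← R6 + (1/2)·R1: [0, 9, 1, -9/2, -3/2]
Swap R2 ↔ R3
R4 ← R4 + (8/3)·R2: [0, 0, 20/3, 4, 56/3]
R6 ← R6 + (3)·R2: [0, 0, 4, -9, 15]
R4 ← R4 − (20/3)·R3: [0, 0, 0, -6, 2]
R5 ← R5 − (2)·R3: [0, 0, 0, 3, -1]
R6 ← R6 − (4)·R3: [0, 0, 0, -15, 5]
R5 ← R5 + (1/2)·R4: [0, 0, 0, 0, 0]
R6 ← R6 − (5/2)·R4: [0, 0, 0, 0, 0]
4 nonzero rows, so rank(P) = 4.
P has 5 columns; by rank–nullity, nullity = 5 − 4 = 1.

1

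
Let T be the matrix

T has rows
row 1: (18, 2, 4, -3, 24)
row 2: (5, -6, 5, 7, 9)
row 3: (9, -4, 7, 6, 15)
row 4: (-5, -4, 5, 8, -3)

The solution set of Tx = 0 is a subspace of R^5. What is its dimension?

2

Row reduce to echelon form.
R2 ← R2 − (5/18)·R1: [0, -59/9, 35/9, 47/6, 7/3]
R3 ← R3 − (1/2)·R1: [0, -5, 5, 15/2, 3]
R4 ← R4 + (5/18)·R1: [0, -31/9, 55/9, 43/6, 11/3]
R3 ← R3 − (45/59)·R2: [0, 0, 120/59, 90/59, 72/59]
R4 ← R4 − (31/59)·R2: [0, 0, 240/59, 180/59, 144/59]
R4 ← R4 − (2)·R3: [0, 0, 0, 0, 0]
3 nonzero rows, so rank(T) = 3.
T has 5 columns; by rank–nullity, nullity = 5 − 3 = 2.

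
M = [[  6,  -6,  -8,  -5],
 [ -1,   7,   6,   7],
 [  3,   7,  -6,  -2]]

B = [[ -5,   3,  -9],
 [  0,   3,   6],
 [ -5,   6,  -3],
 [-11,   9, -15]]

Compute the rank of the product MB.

2

First compute MB:
[[ 65, -93,   9],
 [-102, 117, -72],
 [ 37, -24,  63]]
Now row reduce the product.
R2 ← R2 + (102/65)·R1: [0, -1881/65, -3762/65]
R3 ← R3 − (37/65)·R1: [0, 1881/65, 3762/65]
R3 ← R3 + R2: [0, 0, 0]
2 nonzero rows, so rank(MB) = 2.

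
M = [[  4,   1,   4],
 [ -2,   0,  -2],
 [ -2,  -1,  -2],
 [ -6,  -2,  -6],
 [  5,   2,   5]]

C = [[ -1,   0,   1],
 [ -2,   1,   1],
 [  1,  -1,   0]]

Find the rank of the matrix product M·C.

2

First compute MC:
[[ -2,  -3,   5],
 [  0,   2,  -2],
 [  2,   1,  -3],
 [  4,   4,  -8],
 [ -4,  -3,   7]]
Now row reduce the product.
R3 ← R3 + R1: [0, -2, 2]
R4 ← R4 + (2)·R1: [0, -2, 2]
R5 ← R5 − (2)·R1: [0, 3, -3]
R3 ← R3 + R2: [0, 0, 0]
R4 ← R4 + R2: [0, 0, 0]
R5 ← R5 − (3/2)·R2: [0, 0, 0]
2 nonzero rows, so rank(MC) = 2.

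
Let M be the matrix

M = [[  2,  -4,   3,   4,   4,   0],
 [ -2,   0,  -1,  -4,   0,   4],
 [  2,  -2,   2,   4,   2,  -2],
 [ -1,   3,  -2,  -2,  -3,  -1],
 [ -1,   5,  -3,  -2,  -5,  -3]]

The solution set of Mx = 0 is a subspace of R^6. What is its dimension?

4

Row reduce to echelon form.
R2 ← R2 + R1: [0, -4, 2, 0, 4, 4]
R3 ← R3 − R1: [0, 2, -1, 0, -2, -2]
R4 ← R4 + (1/2)·R1: [0, 1, -1/2, 0, -1, -1]
R5 ← R5 + (1/2)·R1: [0, 3, -3/2, 0, -3, -3]
R3 ← R3 + (1/2)·R2: [0, 0, 0, 0, 0, 0]
R4 ← R4 + (1/4)·R2: [0, 0, 0, 0, 0, 0]
R5 ← R5 + (3/4)·R2: [0, 0, 0, 0, 0, 0]
2 nonzero rows, so rank(M) = 2.
M has 6 columns; by rank–nullity, nullity = 6 − 2 = 4.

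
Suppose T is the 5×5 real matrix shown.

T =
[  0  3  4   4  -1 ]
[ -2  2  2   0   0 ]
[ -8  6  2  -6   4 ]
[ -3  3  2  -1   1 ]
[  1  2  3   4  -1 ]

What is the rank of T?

3

Row reduce to echelon form.
Swap R1 ↔ R2
R3 ← R3 − (4)·R1: [0, -2, -6, -6, 4]
R4 ← R4 − (3/2)·R1: [0, 0, -1, -1, 1]
R5 ← R5 + (1/2)·R1: [0, 3, 4, 4, -1]
R3 ← R3 + (2/3)·R2: [0, 0, -10/3, -10/3, 10/3]
R5 ← R5 − R2: [0, 0, 0, 0, 0]
R4 ← R4 − (3/10)·R3: [0, 0, 0, 0, 0]
Echelon form has 3 nonzero rows, so rank(T) = 3.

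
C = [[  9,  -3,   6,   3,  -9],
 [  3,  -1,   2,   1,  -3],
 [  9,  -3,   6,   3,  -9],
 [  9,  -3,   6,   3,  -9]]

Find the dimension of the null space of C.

Row reduce to echelon form.
R2 ← R2 − (1/3)·R1: [0, 0, 0, 0, 0]
R3 ← R3 − R1: [0, 0, 0, 0, 0]
R4 ← R4 − R1: [0, 0, 0, 0, 0]
1 nonzero row, so rank(C) = 1.
C has 5 columns; by rank–nullity, nullity = 5 − 1 = 4.

4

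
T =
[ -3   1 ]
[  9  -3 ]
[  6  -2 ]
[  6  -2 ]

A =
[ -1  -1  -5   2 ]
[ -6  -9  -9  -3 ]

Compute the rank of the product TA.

First compute TA:
[[ -3,  -6,   6,  -9],
 [  9,  18, -18,  27],
 [  6,  12, -12,  18],
 [  6,  12, -12,  18]]
Now row reduce the product.
R2 ← R2 + (3)·R1: [0, 0, 0, 0]
R3 ← R3 + (2)·R1: [0, 0, 0, 0]
R4 ← R4 + (2)·R1: [0, 0, 0, 0]
1 nonzero row, so rank(TA) = 1.

1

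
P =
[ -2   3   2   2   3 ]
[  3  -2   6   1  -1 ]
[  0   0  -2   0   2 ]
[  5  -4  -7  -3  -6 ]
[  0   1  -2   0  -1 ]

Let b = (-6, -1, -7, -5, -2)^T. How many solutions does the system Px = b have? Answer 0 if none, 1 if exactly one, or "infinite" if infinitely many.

0

Row reduce the augmented matrix [P | b].
R2 ← R2 + (3/2)·R1: [0, 5/2, 9, 4, 7/2, -10]
R4 ← R4 + (5/2)·R1: [0, 7/2, -2, 2, 3/2, -20]
R4 ← R4 − (7/5)·R2: [0, 0, -73/5, -18/5, -17/5, -6]
R5 ← R5 − (2/5)·R2: [0, 0, -28/5, -8/5, -12/5, 2]
R4 ← R4 − (73/10)·R3: [0, 0, 0, -18/5, -18, 451/10]
R5 ← R5 − (14/5)·R3: [0, 0, 0, -8/5, -8, 108/5]
R5 ← R5 − (4/9)·R4: [0, 0, 0, 0, 0, 14/9]
The echelon form has 5 nonzero rows; the last pivot sits in the augmented column, so rank(P) = 4 but rank([P|b]) = 5.
Since the ranks differ, the system is inconsistent.
It has no solutions.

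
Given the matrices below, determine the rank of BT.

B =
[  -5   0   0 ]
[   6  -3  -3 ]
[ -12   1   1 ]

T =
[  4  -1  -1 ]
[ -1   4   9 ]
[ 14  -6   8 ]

2

First compute BT:
[[-20,   5,   5],
 [-15,   0, -57],
 [-35,  10,  29]]
Now row reduce the product.
R2 ← R2 − (3/4)·R1: [0, -15/4, -243/4]
R3 ← R3 − (7/4)·R1: [0, 5/4, 81/4]
R3 ← R3 + (1/3)·R2: [0, 0, 0]
2 nonzero rows, so rank(BT) = 2.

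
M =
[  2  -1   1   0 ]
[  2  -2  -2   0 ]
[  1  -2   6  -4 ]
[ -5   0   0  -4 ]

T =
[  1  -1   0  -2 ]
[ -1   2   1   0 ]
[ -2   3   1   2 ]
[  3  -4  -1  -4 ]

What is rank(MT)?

2

First compute MT:
[[  1,  -1,   0,  -2],
 [  8, -12,  -4,  -8],
 [-21,  29,   8,  26],
 [-17,  21,   4,  26]]
Now row reduce the product.
R2 ← R2 − (8)·R1: [0, -4, -4, 8]
R3 ← R3 + (21)·R1: [0, 8, 8, -16]
R4 ← R4 + (17)·R1: [0, 4, 4, -8]
R3 ← R3 + (2)·R2: [0, 0, 0, 0]
R4 ← R4 + R2: [0, 0, 0, 0]
2 nonzero rows, so rank(MT) = 2.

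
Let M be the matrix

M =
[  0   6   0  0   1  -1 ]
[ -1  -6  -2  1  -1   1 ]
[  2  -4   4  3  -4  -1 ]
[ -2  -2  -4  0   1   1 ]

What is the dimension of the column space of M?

Row reduce to echelon form.
Swap R1 ↔ R2
R3 ← R3 + (2)·R1: [0, -16, 0, 5, -6, 1]
R4 ← R4 − (2)·R1: [0, 10, 0, -2, 3, -1]
R3 ← R3 + (8/3)·R2: [0, 0, 0, 5, -10/3, -5/3]
R4 ← R4 − (5/3)·R2: [0, 0, 0, -2, 4/3, 2/3]
R4 ← R4 + (2/5)·R3: [0, 0, 0, 0, 0, 0]
Echelon form has 3 nonzero rows, so rank(M) = 3.
The column space has dimension equal to the rank: 3.

3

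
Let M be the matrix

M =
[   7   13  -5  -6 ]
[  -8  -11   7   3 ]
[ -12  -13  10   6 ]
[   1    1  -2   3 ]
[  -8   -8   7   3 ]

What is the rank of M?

Row reduce to echelon form.
R2 ← R2 + (8/7)·R1: [0, 27/7, 9/7, -27/7]
R3 ← R3 + (12/7)·R1: [0, 65/7, 10/7, -30/7]
R4 ← R4 − (1/7)·R1: [0, -6/7, -9/7, 27/7]
R5 ← R5 + (8/7)·R1: [0, 48/7, 9/7, -27/7]
R3 ← R3 − (65/27)·R2: [0, 0, -5/3, 5]
R4 ← R4 + (2/9)·R2: [0, 0, -1, 3]
R5 ← R5 − (16/9)·R2: [0, 0, -1, 3]
R4 ← R4 − (3/5)·R3: [0, 0, 0, 0]
R5 ← R5 − (3/5)·R3: [0, 0, 0, 0]
Echelon form has 3 nonzero rows, so rank(M) = 3.

3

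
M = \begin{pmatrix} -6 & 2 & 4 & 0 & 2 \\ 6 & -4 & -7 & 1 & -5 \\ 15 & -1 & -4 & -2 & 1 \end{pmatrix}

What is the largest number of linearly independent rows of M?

2

Row reduce to echelon form.
R2 ← R2 + R1: [0, -2, -3, 1, -3]
R3 ← R3 + (5/2)·R1: [0, 4, 6, -2, 6]
R3 ← R3 + (2)·R2: [0, 0, 0, 0, 0]
Echelon form has 2 nonzero rows, so rank(M) = 2.
The rank gives the maximum number of linearly independent rows: 2.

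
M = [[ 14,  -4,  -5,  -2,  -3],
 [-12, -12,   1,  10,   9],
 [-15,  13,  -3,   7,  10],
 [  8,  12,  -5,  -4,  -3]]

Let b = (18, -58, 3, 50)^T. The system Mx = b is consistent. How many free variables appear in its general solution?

1

Row reduce the augmented matrix [M | b].
R2 ← R2 + (6/7)·R1: [0, -108/7, -23/7, 58/7, 45/7, -298/7]
R3 ← R3 + (15/14)·R1: [0, 61/7, -117/14, 34/7, 95/14, 156/7]
R4 ← R4 − (4/7)·R1: [0, 100/7, -15/7, -20/7, -9/7, 278/7]
R3 ← R3 + (61/108)·R2: [0, 0, -1103/108, 515/54, 125/12, -95/54]
R4 ← R4 + (25/27)·R2: [0, 0, -140/27, 130/27, 14/3, 8/27]
R4 ← R4 − (560/1103)·R3: [0, 0, 0, -30/1103, -686/1103, 1312/1103]
The echelon form has 4 nonzero rows, and every pivot lies in the first 5 columns, so rank(M) = rank([M|b]) = 4.
The system is consistent.
Free variables = (unknowns) − (rank) = 5 − 4 = 1.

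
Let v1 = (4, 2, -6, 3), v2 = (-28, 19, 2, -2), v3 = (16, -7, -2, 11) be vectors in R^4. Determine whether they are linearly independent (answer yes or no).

Form the matrix with these vectors as rows and row reduce.
R2 ← R2 + (7)·R1: [0, 33, -40, 19]
R3 ← R3 − (4)·R1: [0, -15, 22, -1]
R3 ← R3 + (5/11)·R2: [0, 0, 42/11, 84/11]
3 nonzero rows, so the 3 vectors span a space of dimension 3.
Since 3 = 3, the vectors are linearly independent.

yes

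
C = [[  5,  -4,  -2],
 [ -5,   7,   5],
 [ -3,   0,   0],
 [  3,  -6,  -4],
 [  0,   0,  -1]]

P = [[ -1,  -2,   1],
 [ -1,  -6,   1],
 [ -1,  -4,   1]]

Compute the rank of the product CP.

2

First compute CP:
[[  1,  22,  -1],
 [ -7, -52,   7],
 [  3,   6,  -3],
 [  7,  46,  -7],
 [  1,   4,  -1]]
Now row reduce the product.
R2 ← R2 + (7)·R1: [0, 102, 0]
R3 ← R3 − (3)·R1: [0, -60, 0]
R4 ← R4 − (7)·R1: [0, -108, 0]
R5 ← R5 − R1: [0, -18, 0]
R3 ← R3 + (10/17)·R2: [0, 0, 0]
R4 ← R4 + (18/17)·R2: [0, 0, 0]
R5 ← R5 + (3/17)·R2: [0, 0, 0]
2 nonzero rows, so rank(CP) = 2.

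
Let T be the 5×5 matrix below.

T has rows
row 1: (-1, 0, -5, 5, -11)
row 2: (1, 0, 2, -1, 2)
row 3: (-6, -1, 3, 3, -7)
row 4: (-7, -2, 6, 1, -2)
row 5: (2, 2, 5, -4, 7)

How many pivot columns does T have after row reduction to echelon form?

4

Row reduce to echelon form.
R2 ← R2 + R1: [0, 0, -3, 4, -9]
R3 ← R3 − (6)·R1: [0, -1, 33, -27, 59]
R4 ← R4 − (7)·R1: [0, -2, 41, -34, 75]
R5 ← R5 + (2)·R1: [0, 2, -5, 6, -15]
Swap R2 ↔ R3
R4 ← R4 − (2)·R2: [0, 0, -25, 20, -43]
R5 ← R5 + (2)·R2: [0, 0, 61, -48, 103]
R4 ← R4 − (25/3)·R3: [0, 0, 0, -40/3, 32]
R5 ← R5 + (61/3)·R3: [0, 0, 0, 100/3, -80]
R5 ← R5 + (5/2)·R4: [0, 0, 0, 0, 0]
Echelon form has 4 nonzero rows, so rank(T) = 4.
Each nonzero row contributes one pivot column: 4 pivot columns.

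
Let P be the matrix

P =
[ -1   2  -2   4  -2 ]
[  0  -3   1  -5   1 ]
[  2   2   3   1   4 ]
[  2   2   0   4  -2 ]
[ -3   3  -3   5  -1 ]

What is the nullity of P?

Row reduce to echelon form.
R3 ← R3 + (2)·R1: [0, 6, -1, 9, 0]
R4 ← R4 + (2)·R1: [0, 6, -4, 12, -6]
R5 ← R5 − (3)·R1: [0, -3, 3, -7, 5]
R3 ← R3 + (2)·R2: [0, 0, 1, -1, 2]
R4 ← R4 + (2)·R2: [0, 0, -2, 2, -4]
R5 ← R5 − R2: [0, 0, 2, -2, 4]
R4 ← R4 + (2)·R3: [0, 0, 0, 0, 0]
R5 ← R5 − (2)·R3: [0, 0, 0, 0, 0]
3 nonzero rows, so rank(P) = 3.
P has 5 columns; by rank–nullity, nullity = 5 − 3 = 2.

2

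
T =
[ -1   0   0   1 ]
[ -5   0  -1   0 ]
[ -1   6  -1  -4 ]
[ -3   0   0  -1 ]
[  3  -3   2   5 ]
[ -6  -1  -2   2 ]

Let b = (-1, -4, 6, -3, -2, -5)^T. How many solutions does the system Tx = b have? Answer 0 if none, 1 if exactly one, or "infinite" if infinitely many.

Row reduce the augmented matrix [T | b].
R2 ← R2 − (5)·R1: [0, 0, -1, -5, 1]
R3 ← R3 − R1: [0, 6, -1, -5, 7]
R4 ← R4 − (3)·R1: [0, 0, 0, -4, 0]
R5 ← R5 + (3)·R1: [0, -3, 2, 8, -5]
R6 ← R6 − (6)·R1: [0, -1, -2, -4, 1]
Swap R2 ↔ R3
R5 ← R5 + (1/2)·R2: [0, 0, 3/2, 11/2, -3/2]
R6 ← R6 + (1/6)·R2: [0, 0, -13/6, -29/6, 13/6]
R5 ← R5 + (3/2)·R3: [0, 0, 0, -2, 0]
R6 ← R6 − (13/6)·R3: [0, 0, 0, 6, 0]
R5 ← R5 − (1/2)·R4: [0, 0, 0, 0, 0]
R6 ← R6 + (3/2)·R4: [0, 0, 0, 0, 0]
The echelon form has 4 nonzero rows, and every pivot lies in the first 4 columns, so rank(T) = rank([T|b]) = 4.
The system is consistent.
rank = 4 = number of unknowns, so the solution is unique.

1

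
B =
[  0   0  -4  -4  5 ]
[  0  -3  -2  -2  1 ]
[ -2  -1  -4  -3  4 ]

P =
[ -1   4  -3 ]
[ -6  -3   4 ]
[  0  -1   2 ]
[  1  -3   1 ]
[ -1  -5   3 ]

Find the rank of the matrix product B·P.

First compute BP:
[[ -9,  -9,   3],
 [ 15,  12, -15],
 [  1, -12,   3]]
Now row reduce the product.
R2 ← R2 + (5/3)·R1: [0, -3, -10]
R3 ← R3 + (1/9)·R1: [0, -13, 10/3]
R3 ← R3 − (13/3)·R2: [0, 0, 140/3]
3 nonzero rows, so rank(BP) = 3.

3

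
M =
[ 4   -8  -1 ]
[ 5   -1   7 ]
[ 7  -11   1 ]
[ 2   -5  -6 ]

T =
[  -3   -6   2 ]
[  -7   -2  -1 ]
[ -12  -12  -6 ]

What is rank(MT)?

First compute MT:
[[ 56,   4,  22],
 [-92, -112, -31],
 [ 44, -32,  19],
 [101,  70,  45]]
Now row reduce the product.
R2 ← R2 + (23/14)·R1: [0, -738/7, 36/7]
R3 ← R3 − (11/14)·R1: [0, -246/7, 12/7]
R4 ← R4 − (101/56)·R1: [0, 879/14, 149/28]
R3 ← R3 − (1/3)·R2: [0, 0, 0]
R4 ← R4 + (293/492)·R2: [0, 0, 1375/164]
Swap R3 ↔ R4
3 nonzero rows, so rank(MT) = 3.

3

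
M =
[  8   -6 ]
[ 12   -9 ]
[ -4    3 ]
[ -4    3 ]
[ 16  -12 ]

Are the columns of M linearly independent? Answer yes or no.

Row reduce M to echelon form.
R2 ← R2 − (3/2)·R1: [0, 0]
R3 ← R3 + (1/2)·R1: [0, 0]
R4 ← R4 + (1/2)·R1: [0, 0]
R5 ← R5 − (2)·R1: [0, 0]
1 pivot among 2 columns.
Only 1 < 2 pivot columns, so the columns are linearly dependent.

no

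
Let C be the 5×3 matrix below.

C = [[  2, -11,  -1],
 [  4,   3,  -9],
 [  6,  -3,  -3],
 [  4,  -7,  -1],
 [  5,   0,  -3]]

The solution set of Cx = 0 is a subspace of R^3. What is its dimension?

Row reduce to echelon form.
R2 ← R2 − (2)·R1: [0, 25, -7]
R3 ← R3 − (3)·R1: [0, 30, 0]
R4 ← R4 − (2)·R1: [0, 15, 1]
R5 ← R5 − (5/2)·R1: [0, 55/2, -1/2]
R3 ← R3 − (6/5)·R2: [0, 0, 42/5]
R4 ← R4 − (3/5)·R2: [0, 0, 26/5]
R5 ← R5 − (11/10)·R2: [0, 0, 36/5]
R4 ← R4 − (13/21)·R3: [0, 0, 0]
R5 ← R5 − (6/7)·R3: [0, 0, 0]
3 nonzero rows, so rank(C) = 3.
C has 3 columns; by rank–nullity, nullity = 3 − 3 = 0.

0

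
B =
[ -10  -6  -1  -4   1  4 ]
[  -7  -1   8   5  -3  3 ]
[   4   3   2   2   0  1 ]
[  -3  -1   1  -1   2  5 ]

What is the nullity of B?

Row reduce to echelon form.
R2 ← R2 − (7/10)·R1: [0, 16/5, 87/10, 39/5, -37/10, 1/5]
R3 ← R3 + (2/5)·R1: [0, 3/5, 8/5, 2/5, 2/5, 13/5]
R4 ← R4 − (3/10)·R1: [0, 4/5, 13/10, 1/5, 17/10, 19/5]
R3 ← R3 − (3/16)·R2: [0, 0, -1/32, -17/16, 35/32, 41/16]
R4 ← R4 − (1/4)·R2: [0, 0, -7/8, -7/4, 21/8, 15/4]
R4 ← R4 − (28)·R3: [0, 0, 0, 28, -28, -68]
4 nonzero rows, so rank(B) = 4.
B has 6 columns; by rank–nullity, nullity = 6 − 4 = 2.

2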